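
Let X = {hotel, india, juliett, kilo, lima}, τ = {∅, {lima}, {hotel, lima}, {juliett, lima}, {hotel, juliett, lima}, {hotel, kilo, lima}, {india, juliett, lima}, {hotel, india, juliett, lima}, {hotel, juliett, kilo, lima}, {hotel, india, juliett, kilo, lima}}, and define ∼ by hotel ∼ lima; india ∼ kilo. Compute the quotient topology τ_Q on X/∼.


X/∼ = {[hotel=lima], [india=kilo], [juliett]}; |τ_Q| = 4.

Equivalence classes: [hotel=lima], [india=kilo], [juliett].
Quotient map π: X → X/∼ sends hotel ↦ [hotel=lima], india ↦ [india=kilo], juliett ↦ [juliett], kilo ↦ [india=kilo], lima ↦ [hotel=lima].
For each subset V ⊆ X/∼, compute π^{-1}(V) ⊆ X and check whether π^{-1}(V) ∈ τ. V is open in τ_Q iff π^{-1}(V) ∈ τ.
  V = {}: π^{-1}(V) = ∅ ∈ τ ✓.
  V = {[hotel=lima]}: π^{-1}(V) = {hotel, lima} ∈ τ ✓.
  V = {[india=kilo]}: π^{-1}(V) = {india, kilo} ∉ τ ✗.
  V = {[hotel=lima], [india=kilo]}: π^{-1}(V) = {hotel, india, kilo, lima} ∉ τ ✗.
  V = {[juliett]}: π^{-1}(V) = {juliett} ∉ τ ✗.
  V = {[hotel=lima], [juliett]}: π^{-1}(V) = {hotel, juliett, lima} ∈ τ ✓.
  V = {[india=kilo], [juliett]}: π^{-1}(V) = {india, juliett, kilo} ∉ τ ✗.
  V = {[hotel=lima], [india=kilo], [juliett]}: π^{-1}(V) = {hotel, india, juliett, kilo, lima} ∈ τ ✓.
Open sets in the quotient: τ_Q = {{}, {[hotel=lima]}, {[hotel=lima], [juliett]}, {[hotel=lima], [india=kilo], [juliett]}} (4 elements).


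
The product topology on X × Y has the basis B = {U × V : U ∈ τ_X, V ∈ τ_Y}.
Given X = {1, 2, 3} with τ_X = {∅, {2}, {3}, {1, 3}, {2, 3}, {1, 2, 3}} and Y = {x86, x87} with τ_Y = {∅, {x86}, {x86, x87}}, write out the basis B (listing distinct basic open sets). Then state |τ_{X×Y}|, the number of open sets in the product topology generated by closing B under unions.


Basis B = {∅ × ∅, {2} × {x86}, {3} × {x86}, {1, 3} × {x86}, {2} × {x86, x87}, {2, 3} × {x86}, {3} × {x86, x87}, {1, 2, 3} × {x86}, {1, 3} × {x86, x87}, {2, 3} × {x86, x87}, {1, 2, 3} × {x86, x87}}; |τ_{X×Y}| = 18.

Enumerate products U × V with U ∈ τ_X, V ∈ τ_Y (deduplicated):
  ∅ × ∅ = {} (∅)
  {2} × {x86} = {(2,x86)}
  {3} × {x86} = {(3,x86)}
  {1, 3} × {x86} = {(1,x86), (3,x86)}
  {2} × {x86, x87} = {(2,x86), (2,x87)}
  {2, 3} × {x86} = {(2,x86), (3,x86)}
  {3} × {x86, x87} = {(3,x86), (3,x87)}
  {1, 2, 3} × {x86} = {(1,x86), (2,x86), (3,x86)}
  {1, 3} × {x86, x87} = {(1,x86), (1,x87), (3,x86), (3,x87)}
  {2, 3} × {x86, x87} = {(2,x86), (2,x87), (3,x86), (3,x87)}
  {1, 2, 3} × {x86, x87} = {(1,x86), (1,x87), (2,x86), (2,x87), (3,x86), (3,x87)}
These 11 distinct sets form the basis B.
Close under arbitrary unions to get τ_{X×Y}; counting gives |τ_{X×Y}| = 18.


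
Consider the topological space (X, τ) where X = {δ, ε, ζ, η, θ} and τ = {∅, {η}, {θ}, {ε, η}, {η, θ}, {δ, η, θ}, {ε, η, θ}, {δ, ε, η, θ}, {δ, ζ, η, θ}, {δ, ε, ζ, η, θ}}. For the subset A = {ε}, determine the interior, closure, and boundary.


int(A) = ∅, cl(A) = {ε}, ∂A = {ε}.

Closed sets in (X, τ) are complements of opens:
  closed(X, τ) = {∅, {ε}, {ζ}, {δ, ζ}, {ε, ζ}, {δ, ε, ζ}, {δ, ζ, θ}, {δ, ε, ζ, η}, {δ, ε, ζ, θ}, {δ, ε, ζ, η, θ}}.
int(A) = ⋃ {U ∈ τ : U ⊆ A}. Opens contained in A: ∅.
Taking the union of these: int(A) = ∅.
cl(A) = ⋂ {C closed : A ⊆ C}. Closed sets containing A: {ε}, {ε, ζ}, {δ, ε, ζ}, {δ, ε, ζ, η}, {δ, ε, ζ, θ}, {δ, ε, ζ, η, θ}.
Intersecting these: cl(A) = {ε}.
∂A = cl(A) ∖ int(A) = {ε} ∖ ∅ = {ε}.


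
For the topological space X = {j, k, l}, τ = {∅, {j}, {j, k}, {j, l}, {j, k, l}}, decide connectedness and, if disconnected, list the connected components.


(X, τ) is connected.

Find clopen sets (U ∈ τ with X ∖ U ∈ τ):
  U = ∅, X ∖ U = {j, k, l} — both open, so U is clopen.
  U = {j, k, l}, X ∖ U = ∅ — both open, so U is clopen.
Only trivial clopens (∅ and X) exist, so (X, τ) is connected.
Compute connected components by grouping points that agree on all clopens:
  component: {j, k, l}


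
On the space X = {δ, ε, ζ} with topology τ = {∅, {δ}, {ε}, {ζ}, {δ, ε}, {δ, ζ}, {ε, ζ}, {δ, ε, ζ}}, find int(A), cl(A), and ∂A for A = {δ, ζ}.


int(A) = {δ, ζ}, cl(A) = {δ, ζ}, ∂A = ∅.

Closed sets in (X, τ) are complements of opens:
  closed(X, τ) = {∅, {δ}, {ε}, {ζ}, {δ, ε}, {δ, ζ}, {ε, ζ}, {δ, ε, ζ}}.
int(A) = ⋃ {U ∈ τ : U ⊆ A}. Opens contained in A: ∅, {δ}, {ζ}, {δ, ζ}.
Taking the union of these: int(A) = {δ, ζ}.
cl(A) = ⋂ {C closed : A ⊆ C}. Closed sets containing A: {δ, ζ}, {δ, ε, ζ}.
Intersecting these: cl(A) = {δ, ζ}.
∂A = cl(A) ∖ int(A) = {δ, ζ} ∖ {δ, ζ} = ∅.


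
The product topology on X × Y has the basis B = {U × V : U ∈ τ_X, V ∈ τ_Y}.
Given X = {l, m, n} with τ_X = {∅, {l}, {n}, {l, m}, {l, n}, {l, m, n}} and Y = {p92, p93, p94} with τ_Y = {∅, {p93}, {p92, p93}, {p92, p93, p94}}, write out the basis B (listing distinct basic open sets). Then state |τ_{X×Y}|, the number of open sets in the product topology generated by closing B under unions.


Basis B = {∅ × ∅, {l} × {p93}, {n} × {p93}, {l} × {p92, p93}, {l, m} × {p93}, {l, n} × {p93}, {n} × {p92, p93}, {l} × {p92, p93, p94}, {l, m, n} × {p93}, {n} × {p92, p93, p94}, {l, m} × {p92, p93}, {l, n} × {p92, p93}, {l, m} × {p92, p93, p94}, {l, n} × {p92, p93, p94}, {l, m, n} × {p92, p93}, {l, m, n} × {p92, p93, p94}}; |τ_{X×Y}| = 40.

Enumerate products U × V with U ∈ τ_X, V ∈ τ_Y (deduplicated):
  ∅ × ∅ = {} (∅)
  {l} × {p93} = {(l,p93)}
  {n} × {p93} = {(n,p93)}
  {l} × {p92, p93} = {(l,p92), (l,p93)}
  {l, m} × {p93} = {(l,p93), (m,p93)}
  {l, n} × {p93} = {(l,p93), (n,p93)}
  {n} × {p92, p93} = {(n,p92), (n,p93)}
  {l} × {p92, p93, p94} = {(l,p92), (l,p93), (l,p94)}
  {l, m, n} × {p93} = {(l,p93), (m,p93), (n,p93)}
  {n} × {p92, p93, p94} = {(n,p92), (n,p93), (n,p94)}
  {l, m} × {p92, p93} = {(l,p92), (l,p93), (m,p92), (m,p93)}
  {l, n} × {p92, p93} = {(l,p92), (l,p93), (n,p92), (n,p93)}
  {l, m} × {p92, p93, p94} = {(l,p92), (l,p93), (l,p94), (m,p92), (m,p93), (m,p94)}
  {l, n} × {p92, p93, p94} = {(l,p92), (l,p93), (l,p94), (n,p92), (n,p93), (n,p94)}
  {l, m, n} × {p92, p93} = {(l,p92), (l,p93), (m,p92), (m,p93), (n,p92), (n,p93)}
  {l, m, n} × {p92, p93, p94} = {(l,p92), (l,p93), (l,p94), (m,p92), (m,p93), (m,p94), (n,p92), (n,p93), (n,p94)}
These 16 distinct sets form the basis B.
Close under arbitrary unions to get τ_{X×Y}; counting gives |τ_{X×Y}| = 40.


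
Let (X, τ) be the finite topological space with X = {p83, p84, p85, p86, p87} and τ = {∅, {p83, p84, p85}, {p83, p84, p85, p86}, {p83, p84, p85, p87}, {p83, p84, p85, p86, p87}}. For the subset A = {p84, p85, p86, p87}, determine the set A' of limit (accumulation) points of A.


A' = {p83, p84, p85, p86, p87}

For each x ∈ X, list the open sets U ∈ τ with x ∈ U, then check whether U ∩ (A ∖ {x}) ≠ ∅ for every such U.
  x = p83: opens ∋ x are {p83, p84, p85}, {p83, p84, p85, p86}, {p83, p84, p85, p87}, {p83, p84, p85, p86, p87}; each meets A ∖ {p83}, so x IS a limit point.
  x = p84: opens ∋ x are {p83, p84, p85}, {p83, p84, p85, p86}, {p83, p84, p85, p87}, {p83, p84, p85, p86, p87}; each meets A ∖ {p84}, so x IS a limit point.
  x = p85: opens ∋ x are {p83, p84, p85}, {p83, p84, p85, p86}, {p83, p84, p85, p87}, {p83, p84, p85, p86, p87}; each meets A ∖ {p85}, so x IS a limit point.
  x = p86: opens ∋ x are {p83, p84, p85, p86}, {p83, p84, p85, p86, p87}; each meets A ∖ {p86}, so x IS a limit point.
  x = p87: opens ∋ x are {p83, p84, p85, p87}, {p83, p84, p85, p86, p87}; each meets A ∖ {p87}, so x IS a limit point.
Collecting: A' = {p83, p84, p85, p86, p87}.


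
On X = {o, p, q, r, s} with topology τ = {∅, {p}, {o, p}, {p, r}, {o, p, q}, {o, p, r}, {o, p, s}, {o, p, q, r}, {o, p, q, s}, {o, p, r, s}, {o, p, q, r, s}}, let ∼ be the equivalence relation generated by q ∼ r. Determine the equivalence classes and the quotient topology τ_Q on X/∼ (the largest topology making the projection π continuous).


X/∼ = {[o], [p], [q=r], [s]}; |τ_Q| = 6.

Equivalence classes: [o], [p], [q=r], [s].
Quotient map π: X → X/∼ sends o ↦ [o], p ↦ [p], q ↦ [q=r], r ↦ [q=r], s ↦ [s].
For each subset V ⊆ X/∼, compute π^{-1}(V) ⊆ X and check whether π^{-1}(V) ∈ τ. V is open in τ_Q iff π^{-1}(V) ∈ τ.
  V = {}: π^{-1}(V) = ∅ ∈ τ ✓.
  V = {[o]}: π^{-1}(V) = {o} ∉ τ ✗.
  V = {[p]}: π^{-1}(V) = {p} ∈ τ ✓.
  V = {[o], [p]}: π^{-1}(V) = {o, p} ∈ τ ✓.
  V = {[q=r]}: π^{-1}(V) = {q, r} ∉ τ ✗.
  V = {[o], [q=r]}: π^{-1}(V) = {o, q, r} ∉ τ ✗.
  V = {[p], [q=r]}: π^{-1}(V) = {p, q, r} ∉ τ ✗.
  V = {[o], [p], [q=r]}: π^{-1}(V) = {o, p, q, r} ∈ τ ✓.
  V = {[s]}: π^{-1}(V) = {s} ∉ τ ✗.
  V = {[o], [s]}: π^{-1}(V) = {o, s} ∉ τ ✗.
  V = {[p], [s]}: π^{-1}(V) = {p, s} ∉ τ ✗.
  V = {[o], [p], [s]}: π^{-1}(V) = {o, p, s} ∈ τ ✓.
  V = {[q=r], [s]}: π^{-1}(V) = {q, r, s} ∉ τ ✗.
  V = {[o], [q=r], [s]}: π^{-1}(V) = {o, q, r, s} ∉ τ ✗.
  V = {[p], [q=r], [s]}: π^{-1}(V) = {p, q, r, s} ∉ τ ✗.
  V = {[o], [p], [q=r], [s]}: π^{-1}(V) = {o, p, q, r, s} ∈ τ ✓.
Open sets in the quotient: τ_Q = {{}, {[p]}, {[o], [p]}, {[o], [p], [q=r]}, {[o], [p], [s]}, {[o], [p], [q=r], [s]}} (6 elements).


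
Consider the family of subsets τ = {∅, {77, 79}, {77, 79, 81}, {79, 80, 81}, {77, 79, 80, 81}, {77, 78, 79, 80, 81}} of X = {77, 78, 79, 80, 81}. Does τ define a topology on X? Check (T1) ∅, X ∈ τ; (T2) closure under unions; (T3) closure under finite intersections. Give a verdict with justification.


τ is NOT a topology on X.

Axiom (T1): ∅ ∈ τ? Yes; X ∈ τ? Yes.
Axiom (T2/T3): check pairwise unions and intersections of members of τ.
Counterexample for (T3): {77, 79} ∩ {79, 80, 81} = {79} ∉ τ. Therefore τ is NOT a topology.


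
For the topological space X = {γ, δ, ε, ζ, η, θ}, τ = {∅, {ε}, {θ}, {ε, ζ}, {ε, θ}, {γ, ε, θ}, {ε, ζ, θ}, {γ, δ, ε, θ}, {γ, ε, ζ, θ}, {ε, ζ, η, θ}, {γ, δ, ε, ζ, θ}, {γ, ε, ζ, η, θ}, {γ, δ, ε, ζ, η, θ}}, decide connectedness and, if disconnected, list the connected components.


(X, τ) is connected.

Find clopen sets (U ∈ τ with X ∖ U ∈ τ):
  U = ∅, X ∖ U = {γ, δ, ε, ζ, η, θ} — both open, so U is clopen.
  U = {γ, δ, ε, ζ, η, θ}, X ∖ U = ∅ — both open, so U is clopen.
Only trivial clopens (∅ and X) exist, so (X, τ) is connected.
Compute connected components by grouping points that agree on all clopens:
  component: {γ, δ, ε, ζ, η, θ}


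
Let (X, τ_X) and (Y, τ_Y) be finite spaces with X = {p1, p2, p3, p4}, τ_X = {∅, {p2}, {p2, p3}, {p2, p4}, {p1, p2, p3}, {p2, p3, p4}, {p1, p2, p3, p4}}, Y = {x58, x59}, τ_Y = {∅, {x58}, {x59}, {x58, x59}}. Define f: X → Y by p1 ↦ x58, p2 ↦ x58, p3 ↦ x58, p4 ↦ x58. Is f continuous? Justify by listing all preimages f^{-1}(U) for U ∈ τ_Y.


f IS continuous.

Compute f^{-1}(U) for each U ∈ τ_Y:
  U = ∅: f^{-1}(U) = ∅ ∈ τ_X ✓.
  U = {x58}: f^{-1}(U) = {p1, p2, p3, p4} ∈ τ_X ✓.
  U = {x59}: f^{-1}(U) = ∅ ∈ τ_X ✓.
  U = {x58, x59}: f^{-1}(U) = {p1, p2, p3, p4} ∈ τ_X ✓.
Every preimage lies in τ_X, so f IS continuous.


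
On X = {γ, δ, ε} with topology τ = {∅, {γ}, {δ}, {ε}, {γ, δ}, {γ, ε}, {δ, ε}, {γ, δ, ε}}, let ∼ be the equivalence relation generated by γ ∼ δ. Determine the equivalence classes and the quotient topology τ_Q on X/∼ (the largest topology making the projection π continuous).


X/∼ = {[γ=δ], [ε]}; |τ_Q| = 4.

Equivalence classes: [γ=δ], [ε].
Quotient map π: X → X/∼ sends γ ↦ [γ=δ], δ ↦ [γ=δ], ε ↦ [ε].
For each subset V ⊆ X/∼, compute π^{-1}(V) ⊆ X and check whether π^{-1}(V) ∈ τ. V is open in τ_Q iff π^{-1}(V) ∈ τ.
  V = {}: π^{-1}(V) = ∅ ∈ τ ✓.
  V = {[γ=δ]}: π^{-1}(V) = {γ, δ} ∈ τ ✓.
  V = {[ε]}: π^{-1}(V) = {ε} ∈ τ ✓.
  V = {[γ=δ], [ε]}: π^{-1}(V) = {γ, δ, ε} ∈ τ ✓.
Open sets in the quotient: τ_Q = {{}, {[γ=δ]}, {[ε]}, {[γ=δ], [ε]}} (4 elements).


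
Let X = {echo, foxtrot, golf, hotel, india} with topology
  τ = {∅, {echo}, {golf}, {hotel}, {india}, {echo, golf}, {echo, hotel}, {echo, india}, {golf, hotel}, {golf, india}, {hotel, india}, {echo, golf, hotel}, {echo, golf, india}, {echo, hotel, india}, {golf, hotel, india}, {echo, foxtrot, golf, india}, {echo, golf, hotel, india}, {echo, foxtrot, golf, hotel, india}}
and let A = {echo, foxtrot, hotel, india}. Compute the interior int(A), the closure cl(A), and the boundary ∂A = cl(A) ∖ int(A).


int(A) = {echo, hotel, india}, cl(A) = {echo, foxtrot, hotel, india}, ∂A = {foxtrot}.

Closed sets in (X, τ) are complements of opens:
  closed(X, τ) = {∅, {foxtrot}, {hotel}, {echo, foxtrot}, {foxtrot, golf}, {foxtrot, hotel}, {foxtrot, india}, {echo, foxtrot, golf}, {echo, foxtrot, hotel}, {echo, foxtrot, india}, {foxtrot, golf, hotel}, {foxtrot, golf, india}, {foxtrot, hotel, india}, {echo, foxtrot, golf, hotel}, {echo, foxtrot, golf, india}, {echo, foxtrot, hotel, india}, {foxtrot, golf, hotel, india}, {echo, foxtrot, golf, hotel, india}}.
int(A) = ⋃ {U ∈ τ : U ⊆ A}. Opens contained in A: ∅, {echo}, {hotel}, {india}, {echo, hotel}, {echo, india}, {hotel, india}, {echo, hotel, india}.
Taking the union of these: int(A) = {echo, hotel, india}.
cl(A) = ⋂ {C closed : A ⊆ C}. Closed sets containing A: {echo, foxtrot, hotel, india}, {echo, foxtrot, golf, hotel, india}.
Intersecting these: cl(A) = {echo, foxtrot, hotel, india}.
∂A = cl(A) ∖ int(A) = {echo, foxtrot, hotel, india} ∖ {echo, hotel, india} = {foxtrot}.


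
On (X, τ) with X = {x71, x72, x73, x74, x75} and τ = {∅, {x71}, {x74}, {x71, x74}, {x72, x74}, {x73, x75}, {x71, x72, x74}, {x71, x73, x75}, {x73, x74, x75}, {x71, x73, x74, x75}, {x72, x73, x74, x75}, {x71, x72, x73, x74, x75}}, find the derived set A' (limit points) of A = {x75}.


A' = {x73}

For each x ∈ X, list the open sets U ∈ τ with x ∈ U, then check whether U ∩ (A ∖ {x}) ≠ ∅ for every such U.
  x = x71: open {x71} ∋ x has {x71} ∩ (A ∖ {x71}) = ∅, so x is NOT a limit point.
  x = x72: open {x72, x74} ∋ x has {x72, x74} ∩ (A ∖ {x72}) = ∅, so x is NOT a limit point.
  x = x73: opens ∋ x are {x73, x75}, {x71, x73, x75}, {x73, x74, x75}, {x71, x73, x74, x75}, {x72, x73, x74, x75}, {x71, x72, x73, x74, x75}; each meets A ∖ {x73}, so x IS a limit point.
  x = x74: open {x74} ∋ x has {x74} ∩ (A ∖ {x74}) = ∅, so x is NOT a limit point.
  x = x75: open {x73, x75} ∋ x has {x73, x75} ∩ (A ∖ {x75}) = ∅, so x is NOT a limit point.
Collecting: A' = {x73}.


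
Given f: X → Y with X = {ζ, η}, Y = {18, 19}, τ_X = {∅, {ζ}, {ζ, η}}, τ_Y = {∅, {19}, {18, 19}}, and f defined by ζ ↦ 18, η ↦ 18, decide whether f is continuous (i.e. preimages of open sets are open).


f IS continuous.

Compute f^{-1}(U) for each U ∈ τ_Y:
  U = ∅: f^{-1}(U) = ∅ ∈ τ_X ✓.
  U = {19}: f^{-1}(U) = ∅ ∈ τ_X ✓.
  U = {18, 19}: f^{-1}(U) = {ζ, η} ∈ τ_X ✓.
Every preimage lies in τ_X, so f IS continuous.


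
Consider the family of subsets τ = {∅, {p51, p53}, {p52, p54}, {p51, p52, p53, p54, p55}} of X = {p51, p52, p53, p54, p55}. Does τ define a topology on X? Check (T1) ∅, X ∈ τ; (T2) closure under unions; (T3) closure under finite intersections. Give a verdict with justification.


τ is NOT a topology on X.

Axiom (T1): ∅ ∈ τ? Yes; X ∈ τ? Yes.
Axiom (T2/T3): check pairwise unions and intersections of members of τ.
Counterexample for (T2): {p51, p53} ∪ {p52, p54} = {p51, p52, p53, p54} ∉ τ. Therefore τ is NOT a topology.


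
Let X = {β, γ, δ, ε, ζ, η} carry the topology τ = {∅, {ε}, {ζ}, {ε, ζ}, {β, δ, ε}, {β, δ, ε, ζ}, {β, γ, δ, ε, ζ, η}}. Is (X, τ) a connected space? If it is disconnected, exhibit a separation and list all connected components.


(X, τ) is connected.

Find clopen sets (U ∈ τ with X ∖ U ∈ τ):
  U = ∅, X ∖ U = {β, γ, δ, ε, ζ, η} — both open, so U is clopen.
  U = {β, γ, δ, ε, ζ, η}, X ∖ U = ∅ — both open, so U is clopen.
Only trivial clopens (∅ and X) exist, so (X, τ) is connected.
Compute connected components by grouping points that agree on all clopens:
  component: {β, γ, δ, ε, ζ, η}


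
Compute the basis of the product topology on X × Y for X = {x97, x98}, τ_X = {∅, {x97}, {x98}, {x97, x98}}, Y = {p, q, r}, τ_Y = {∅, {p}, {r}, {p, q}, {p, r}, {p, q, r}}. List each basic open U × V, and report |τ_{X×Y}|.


Basis B = {∅ × ∅, {x97} × {p}, {x97} × {r}, {x98} × {p}, {x98} × {r}, {x97} × {p, q}, {x97} × {p, r}, {x97, x98} × {p}, {x97, x98} × {r}, {x98} × {p, q}, {x98} × {p, r}, {x97} × {p, q, r}, {x98} × {p, q, r}, {x97, x98} × {p, q}, {x97, x98} × {p, r}, {x97, x98} × {p, q, r}}; |τ_{X×Y}| = 36.

Enumerate products U × V with U ∈ τ_X, V ∈ τ_Y (deduplicated):
  ∅ × ∅ = {} (∅)
  {x97} × {p} = {(x97,p)}
  {x97} × {r} = {(x97,r)}
  {x98} × {p} = {(x98,p)}
  {x98} × {r} = {(x98,r)}
  {x97} × {p, q} = {(x97,p), (x97,q)}
  {x97} × {p, r} = {(x97,p), (x97,r)}
  {x97, x98} × {p} = {(x97,p), (x98,p)}
  {x97, x98} × {r} = {(x97,r), (x98,r)}
  {x98} × {p, q} = {(x98,p), (x98,q)}
  {x98} × {p, r} = {(x98,p), (x98,r)}
  {x97} × {p, q, r} = {(x97,p), (x97,q), (x97,r)}
  {x98} × {p, q, r} = {(x98,p), (x98,q), (x98,r)}
  {x97, x98} × {p, q} = {(x97,p), (x97,q), (x98,p), (x98,q)}
  {x97, x98} × {p, r} = {(x97,p), (x97,r), (x98,p), (x98,r)}
  {x97, x98} × {p, q, r} = {(x97,p), (x97,q), (x97,r), (x98,p), (x98,q), (x98,r)}
These 16 distinct sets form the basis B.
Close under arbitrary unions to get τ_{X×Y}; counting gives |τ_{X×Y}| = 36.


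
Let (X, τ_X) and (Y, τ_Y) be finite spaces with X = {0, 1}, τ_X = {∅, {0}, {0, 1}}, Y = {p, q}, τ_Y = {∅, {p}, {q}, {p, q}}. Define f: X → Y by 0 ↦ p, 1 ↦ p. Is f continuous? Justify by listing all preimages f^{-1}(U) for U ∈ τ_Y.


f IS continuous.

Compute f^{-1}(U) for each U ∈ τ_Y:
  U = ∅: f^{-1}(U) = ∅ ∈ τ_X ✓.
  U = {p}: f^{-1}(U) = {0, 1} ∈ τ_X ✓.
  U = {q}: f^{-1}(U) = ∅ ∈ τ_X ✓.
  U = {p, q}: f^{-1}(U) = {0, 1} ∈ τ_X ✓.
Every preimage lies in τ_X, so f IS continuous.


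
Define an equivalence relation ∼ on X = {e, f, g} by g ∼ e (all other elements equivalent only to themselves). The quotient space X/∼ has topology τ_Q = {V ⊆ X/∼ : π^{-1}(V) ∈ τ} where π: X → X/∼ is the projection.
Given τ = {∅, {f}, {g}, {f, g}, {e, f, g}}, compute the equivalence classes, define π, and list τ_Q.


X/∼ = {[e=g], [f]}; |τ_Q| = 3.

Equivalence classes: [e=g], [f].
Quotient map π: X → X/∼ sends e ↦ [e=g], f ↦ [f], g ↦ [e=g].
For each subset V ⊆ X/∼, compute π^{-1}(V) ⊆ X and check whether π^{-1}(V) ∈ τ. V is open in τ_Q iff π^{-1}(V) ∈ τ.
  V = {}: π^{-1}(V) = ∅ ∈ τ ✓.
  V = {[e=g]}: π^{-1}(V) = {e, g} ∉ τ ✗.
  V = {[f]}: π^{-1}(V) = {f} ∈ τ ✓.
  V = {[e=g], [f]}: π^{-1}(V) = {e, f, g} ∈ τ ✓.
Open sets in the quotient: τ_Q = {{}, {[f]}, {[e=g], [f]}} (3 elements).


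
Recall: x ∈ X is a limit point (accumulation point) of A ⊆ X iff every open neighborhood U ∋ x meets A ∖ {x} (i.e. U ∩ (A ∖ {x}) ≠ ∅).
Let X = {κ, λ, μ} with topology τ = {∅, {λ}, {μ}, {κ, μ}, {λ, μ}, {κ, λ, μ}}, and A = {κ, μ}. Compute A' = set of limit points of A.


A' = {κ}

For each x ∈ X, list the open sets U ∈ τ with x ∈ U, then check whether U ∩ (A ∖ {x}) ≠ ∅ for every such U.
  x = κ: opens ∋ x are {κ, μ}, {κ, λ, μ}; each meets A ∖ {κ}, so x IS a limit point.
  x = λ: open {λ} ∋ x has {λ} ∩ (A ∖ {λ}) = ∅, so x is NOT a limit point.
  x = μ: open {μ} ∋ x has {μ} ∩ (A ∖ {μ}) = ∅, so x is NOT a limit point.
Collecting: A' = {κ}.


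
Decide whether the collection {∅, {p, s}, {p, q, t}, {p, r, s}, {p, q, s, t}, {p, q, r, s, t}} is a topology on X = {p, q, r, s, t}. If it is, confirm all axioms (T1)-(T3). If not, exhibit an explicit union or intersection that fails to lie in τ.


τ is NOT a topology on X.

Axiom (T1): ∅ ∈ τ? Yes; X ∈ τ? Yes.
Axiom (T2/T3): check pairwise unions and intersections of members of τ.
Counterexample for (T3): {p, s} ∩ {p, q, t} = {p} ∉ τ. Therefore τ is NOT a topology.


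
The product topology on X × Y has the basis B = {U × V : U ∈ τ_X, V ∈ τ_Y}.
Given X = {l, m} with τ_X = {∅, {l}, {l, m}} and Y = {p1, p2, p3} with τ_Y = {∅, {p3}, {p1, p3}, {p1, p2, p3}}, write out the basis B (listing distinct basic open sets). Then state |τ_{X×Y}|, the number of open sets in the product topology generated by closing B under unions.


Basis B = {∅ × ∅, {l} × {p3}, {l} × {p1, p3}, {l, m} × {p3}, {l} × {p1, p2, p3}, {l, m} × {p1, p3}, {l, m} × {p1, p2, p3}}; |τ_{X×Y}| = 10.

Enumerate products U × V with U ∈ τ_X, V ∈ τ_Y (deduplicated):
  ∅ × ∅ = {} (∅)
  {l} × {p3} = {(l,p3)}
  {l} × {p1, p3} = {(l,p1), (l,p3)}
  {l, m} × {p3} = {(l,p3), (m,p3)}
  {l} × {p1, p2, p3} = {(l,p1), (l,p2), (l,p3)}
  {l, m} × {p1, p3} = {(l,p1), (l,p3), (m,p1), (m,p3)}
  {l, m} × {p1, p2, p3} = {(l,p1), (l,p2), (l,p3), (m,p1), (m,p2), (m,p3)}
These 7 distinct sets form the basis B.
Close under arbitrary unions to get τ_{X×Y}; counting gives |τ_{X×Y}| = 10.


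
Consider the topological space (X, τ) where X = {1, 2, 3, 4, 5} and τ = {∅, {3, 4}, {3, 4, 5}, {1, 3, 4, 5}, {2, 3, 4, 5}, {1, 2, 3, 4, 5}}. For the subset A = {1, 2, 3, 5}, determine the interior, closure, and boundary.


int(A) = ∅, cl(A) = {1, 2, 3, 4, 5}, ∂A = {1, 2, 3, 4, 5}.

Closed sets in (X, τ) are complements of opens:
  closed(X, τ) = {∅, {1}, {2}, {1, 2}, {1, 2, 5}, {1, 2, 3, 4, 5}}.
int(A) = ⋃ {U ∈ τ : U ⊆ A}. Opens contained in A: ∅.
Taking the union of these: int(A) = ∅.
cl(A) = ⋂ {C closed : A ⊆ C}. Closed sets containing A: {1, 2, 3, 4, 5}.
Intersecting these: cl(A) = {1, 2, 3, 4, 5}.
∂A = cl(A) ∖ int(A) = {1, 2, 3, 4, 5} ∖ ∅ = {1, 2, 3, 4, 5}.


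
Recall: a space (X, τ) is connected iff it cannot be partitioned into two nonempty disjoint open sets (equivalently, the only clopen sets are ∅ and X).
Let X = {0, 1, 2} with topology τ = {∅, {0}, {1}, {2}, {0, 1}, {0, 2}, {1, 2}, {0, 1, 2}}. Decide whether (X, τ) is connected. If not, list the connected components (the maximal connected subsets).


(X, τ) is disconnected; components = [{0}, {1}, {2}].

Find clopen sets (U ∈ τ with X ∖ U ∈ τ):
  U = ∅, X ∖ U = {0, 1, 2} — both open, so U is clopen.
  U = {0}, X ∖ U = {1, 2} — both open, so U is clopen.
  U = {1}, X ∖ U = {0, 2} — both open, so U is clopen.
  U = {2}, X ∖ U = {0, 1} — both open, so U is clopen.
  U = {0, 1}, X ∖ U = {2} — both open, so U is clopen.
  U = {0, 2}, X ∖ U = {1} — both open, so U is clopen.
  U = {1, 2}, X ∖ U = {0} — both open, so U is clopen.
  U = {0, 1, 2}, X ∖ U = ∅ — both open, so U is clopen.
Nontrivial clopen(s) exist: e.g. {2}. So (X, τ) is disconnected.
Compute connected components by grouping points that agree on all clopens:
  component: {0}
  component: {1}
  component: {2}


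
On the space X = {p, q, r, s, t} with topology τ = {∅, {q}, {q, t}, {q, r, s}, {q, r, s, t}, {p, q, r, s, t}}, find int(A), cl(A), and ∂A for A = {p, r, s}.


int(A) = ∅, cl(A) = {p, r, s}, ∂A = {p, r, s}.

Closed sets in (X, τ) are complements of opens:
  closed(X, τ) = {∅, {p}, {p, t}, {p, r, s}, {p, r, s, t}, {p, q, r, s, t}}.
int(A) = ⋃ {U ∈ τ : U ⊆ A}. Opens contained in A: ∅.
Taking the union of these: int(A) = ∅.
cl(A) = ⋂ {C closed : A ⊆ C}. Closed sets containing A: {p, r, s}, {p, r, s, t}, {p, q, r, s, t}.
Intersecting these: cl(A) = {p, r, s}.
∂A = cl(A) ∖ int(A) = {p, r, s} ∖ ∅ = {p, r, s}.


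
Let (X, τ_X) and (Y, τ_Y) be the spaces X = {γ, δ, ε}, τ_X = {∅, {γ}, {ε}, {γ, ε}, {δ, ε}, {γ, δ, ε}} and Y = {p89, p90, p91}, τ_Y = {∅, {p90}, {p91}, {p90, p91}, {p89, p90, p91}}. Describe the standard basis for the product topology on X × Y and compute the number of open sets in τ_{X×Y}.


Basis B = {∅ × ∅, {γ} × {p90}, {γ} × {p91}, {ε} × {p90}, {ε} × {p91}, {γ} × {p90, p91}, {γ, ε} × {p90}, {γ, ε} × {p91}, {δ, ε} × {p90}, {δ, ε} × {p91}, {ε} × {p90, p91}, {γ} × {p89, p90, p91}, {γ, δ, ε} × {p90}, {γ, δ, ε} × {p91}, {ε} × {p89, p90, p91}, {γ, ε} × {p90, p91}, {δ, ε} × {p90, p91}, {γ, ε} × {p89, p90, p91}, {γ, δ, ε} × {p90, p91}, {δ, ε} × {p89, p90, p91}, {γ, δ, ε} × {p89, p90, p91}}; |τ_{X×Y}| = 70.

Enumerate products U × V with U ∈ τ_X, V ∈ τ_Y (deduplicated):
  ∅ × ∅ = {} (∅)
  {γ} × {p90} = {(γ,p90)}
  {γ} × {p91} = {(γ,p91)}
  {ε} × {p90} = {(ε,p90)}
  {ε} × {p91} = {(ε,p91)}
  {γ} × {p90, p91} = {(γ,p90), (γ,p91)}
  {γ, ε} × {p90} = {(γ,p90), (ε,p90)}
  {γ, ε} × {p91} = {(γ,p91), (ε,p91)}
  {δ, ε} × {p90} = {(δ,p90), (ε,p90)}
  {δ, ε} × {p91} = {(δ,p91), (ε,p91)}
  {ε} × {p90, p91} = {(ε,p90), (ε,p91)}
  {γ} × {p89, p90, p91} = {(γ,p89), (γ,p90), (γ,p91)}
  {γ, δ, ε} × {p90} = {(γ,p90), (δ,p90), (ε,p90)}
  {γ, δ, ε} × {p91} = {(γ,p91), (δ,p91), (ε,p91)}
  {ε} × {p89, p90, p91} = {(ε,p89), (ε,p90), (ε,p91)}
  {γ, ε} × {p90, p91} = {(γ,p90), (γ,p91), (ε,p90), (ε,p91)}
  {δ, ε} × {p90, p91} = {(δ,p90), (δ,p91), (ε,p90), (ε,p91)}
  {γ, ε} × {p89, p90, p91} = {(γ,p89), (γ,p90), (γ,p91), (ε,p89), (ε,p90), (ε,p91)}
  {γ, δ, ε} × {p90, p91} = {(γ,p90), (γ,p91), (δ,p90), (δ,p91), (ε,p90), (ε,p91)}
  {δ, ε} × {p89, p90, p91} = {(δ,p89), (δ,p90), (δ,p91), (ε,p89), (ε,p90), (ε,p91)}
  {γ, δ, ε} × {p89, p90, p91} = {(γ,p89), (γ,p90), (γ,p91), (δ,p89), (δ,p90), (δ,p91), (ε,p89), (ε,p90), (ε,p91)}
These 21 distinct sets form the basis B.
Close under arbitrary unions to get τ_{X×Y}; counting gives |τ_{X×Y}| = 70.


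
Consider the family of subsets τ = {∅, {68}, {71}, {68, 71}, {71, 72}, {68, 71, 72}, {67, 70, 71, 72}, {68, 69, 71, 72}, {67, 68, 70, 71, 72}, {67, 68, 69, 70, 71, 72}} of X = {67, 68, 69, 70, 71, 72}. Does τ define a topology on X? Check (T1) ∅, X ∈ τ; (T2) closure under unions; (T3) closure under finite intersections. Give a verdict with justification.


τ IS a topology on X.

Axiom (T1): ∅ ∈ τ? Yes; X ∈ τ? Yes.
Axiom (T2/T3): check pairwise unions and intersections of members of τ.
All pairwise intersections and unions checked — each lies in τ. Therefore τ satisfies (T1), (T2), (T3): it IS a topology on X.


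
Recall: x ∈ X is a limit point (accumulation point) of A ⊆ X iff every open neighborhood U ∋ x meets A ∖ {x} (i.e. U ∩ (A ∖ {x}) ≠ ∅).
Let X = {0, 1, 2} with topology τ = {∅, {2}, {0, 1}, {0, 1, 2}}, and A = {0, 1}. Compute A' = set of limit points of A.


A' = {0, 1}

For each x ∈ X, list the open sets U ∈ τ with x ∈ U, then check whether U ∩ (A ∖ {x}) ≠ ∅ for every such U.
  x = 0: opens ∋ x are {0, 1}, {0, 1, 2}; each meets A ∖ {0}, so x IS a limit point.
  x = 1: opens ∋ x are {0, 1}, {0, 1, 2}; each meets A ∖ {1}, so x IS a limit point.
  x = 2: open {2} ∋ x has {2} ∩ (A ∖ {2}) = ∅, so x is NOT a limit point.
Collecting: A' = {0, 1}.


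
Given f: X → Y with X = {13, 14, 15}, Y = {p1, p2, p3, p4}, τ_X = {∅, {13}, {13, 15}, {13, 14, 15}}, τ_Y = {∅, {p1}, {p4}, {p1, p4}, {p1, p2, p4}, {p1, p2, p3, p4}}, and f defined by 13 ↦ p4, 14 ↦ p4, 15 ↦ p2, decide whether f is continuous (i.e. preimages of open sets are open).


f is NOT continuous.

Compute f^{-1}(U) for each U ∈ τ_Y:
  U = ∅: f^{-1}(U) = ∅ ∈ τ_X ✓.
  U = {p1}: f^{-1}(U) = ∅ ∈ τ_X ✓.
  U = {p4}: f^{-1}(U) = {13, 14} ∉ τ_X ✗.
  U = {p1, p4}: f^{-1}(U) = {13, 14} ∉ τ_X ✗.
  U = {p1, p2, p4}: f^{-1}(U) = {13, 14, 15} ∈ τ_X ✓.
  U = {p1, p2, p3, p4}: f^{-1}(U) = {13, 14, 15} ∈ τ_X ✓.
Found U = {p4} with f^{-1}(U) = {13, 14} not in τ_X. Therefore f is NOT continuous.


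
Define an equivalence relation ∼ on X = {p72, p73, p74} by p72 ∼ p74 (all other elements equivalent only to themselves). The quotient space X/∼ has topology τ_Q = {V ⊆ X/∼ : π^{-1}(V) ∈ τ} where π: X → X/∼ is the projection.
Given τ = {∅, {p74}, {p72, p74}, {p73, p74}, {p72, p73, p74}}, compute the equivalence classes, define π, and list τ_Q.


X/∼ = {[p72=p74], [p73]}; |τ_Q| = 3.

Equivalence classes: [p72=p74], [p73].
Quotient map π: X → X/∼ sends p72 ↦ [p72=p74], p73 ↦ [p73], p74 ↦ [p72=p74].
For each subset V ⊆ X/∼, compute π^{-1}(V) ⊆ X and check whether π^{-1}(V) ∈ τ. V is open in τ_Q iff π^{-1}(V) ∈ τ.
  V = {}: π^{-1}(V) = ∅ ∈ τ ✓.
  V = {[p72=p74]}: π^{-1}(V) = {p72, p74} ∈ τ ✓.
  V = {[p73]}: π^{-1}(V) = {p73} ∉ τ ✗.
  V = {[p72=p74], [p73]}: π^{-1}(V) = {p72, p73, p74} ∈ τ ✓.
Open sets in the quotient: τ_Q = {{}, {[p72=p74]}, {[p72=p74], [p73]}} (3 elements).


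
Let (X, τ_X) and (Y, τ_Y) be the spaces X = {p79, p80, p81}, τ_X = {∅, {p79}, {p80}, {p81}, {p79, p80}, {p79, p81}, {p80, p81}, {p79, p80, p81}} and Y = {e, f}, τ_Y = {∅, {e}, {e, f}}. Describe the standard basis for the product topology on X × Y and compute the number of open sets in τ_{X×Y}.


Basis B = {∅ × ∅, {p79} × {e}, {p80} × {e}, {p81} × {e}, {p79} × {e, f}, {p79, p80} × {e}, {p79, p81} × {e}, {p80} × {e, f}, {p80, p81} × {e}, {p81} × {e, f}, {p79, p80, p81} × {e}, {p79, p80} × {e, f}, {p79, p81} × {e, f}, {p80, p81} × {e, f}, {p79, p80, p81} × {e, f}}; |τ_{X×Y}| = 27.

Enumerate products U × V with U ∈ τ_X, V ∈ τ_Y (deduplicated):
  ∅ × ∅ = {} (∅)
  {p79} × {e} = {(p79,e)}
  {p80} × {e} = {(p80,e)}
  {p81} × {e} = {(p81,e)}
  {p79} × {e, f} = {(p79,e), (p79,f)}
  {p79, p80} × {e} = {(p79,e), (p80,e)}
  {p79, p81} × {e} = {(p79,e), (p81,e)}
  {p80} × {e, f} = {(p80,e), (p80,f)}
  {p80, p81} × {e} = {(p80,e), (p81,e)}
  {p81} × {e, f} = {(p81,e), (p81,f)}
  {p79, p80, p81} × {e} = {(p79,e), (p80,e), (p81,e)}
  {p79, p80} × {e, f} = {(p79,e), (p79,f), (p80,e), (p80,f)}
  {p79, p81} × {e, f} = {(p79,e), (p79,f), (p81,e), (p81,f)}
  {p80, p81} × {e, f} = {(p80,e), (p80,f), (p81,e), (p81,f)}
  {p79, p80, p81} × {e, f} = {(p79,e), (p79,f), (p80,e), (p80,f), (p81,e), (p81,f)}
These 15 distinct sets form the basis B.
Close under arbitrary unions to get τ_{X×Y}; counting gives |τ_{X×Y}| = 27.


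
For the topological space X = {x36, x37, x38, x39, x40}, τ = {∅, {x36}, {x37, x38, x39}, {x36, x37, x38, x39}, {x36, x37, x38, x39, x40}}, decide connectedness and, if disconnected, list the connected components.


(X, τ) is connected.

Find clopen sets (U ∈ τ with X ∖ U ∈ τ):
  U = ∅, X ∖ U = {x36, x37, x38, x39, x40} — both open, so U is clopen.
  U = {x36, x37, x38, x39, x40}, X ∖ U = ∅ — both open, so U is clopen.
Only trivial clopens (∅ and X) exist, so (X, τ) is connected.
Compute connected components by grouping points that agree on all clopens:
  component: {x36, x37, x38, x39, x40}


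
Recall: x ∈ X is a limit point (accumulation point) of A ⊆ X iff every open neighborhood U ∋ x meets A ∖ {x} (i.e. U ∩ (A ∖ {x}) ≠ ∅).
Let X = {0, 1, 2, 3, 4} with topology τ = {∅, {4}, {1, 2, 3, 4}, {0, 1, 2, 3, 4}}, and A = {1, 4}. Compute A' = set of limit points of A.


A' = {0, 1, 2, 3}

For each x ∈ X, list the open sets U ∈ τ with x ∈ U, then check whether U ∩ (A ∖ {x}) ≠ ∅ for every such U.
  x = 0: opens ∋ x are {0, 1, 2, 3, 4}; each meets A ∖ {0}, so x IS a limit point.
  x = 1: opens ∋ x are {1, 2, 3, 4}, {0, 1, 2, 3, 4}; each meets A ∖ {1}, so x IS a limit point.
  x = 2: opens ∋ x are {1, 2, 3, 4}, {0, 1, 2, 3, 4}; each meets A ∖ {2}, so x IS a limit point.
  x = 3: opens ∋ x are {1, 2, 3, 4}, {0, 1, 2, 3, 4}; each meets A ∖ {3}, so x IS a limit point.
  x = 4: open {4} ∋ x has {4} ∩ (A ∖ {4}) = ∅, so x is NOT a limit point.
Collecting: A' = {0, 1, 2, 3}.


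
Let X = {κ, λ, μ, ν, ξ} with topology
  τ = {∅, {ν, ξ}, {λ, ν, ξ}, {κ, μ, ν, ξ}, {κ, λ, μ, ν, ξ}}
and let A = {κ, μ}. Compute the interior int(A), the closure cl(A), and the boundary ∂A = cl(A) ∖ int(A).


int(A) = ∅, cl(A) = {κ, μ}, ∂A = {κ, μ}.

Closed sets in (X, τ) are complements of opens:
  closed(X, τ) = {∅, {λ}, {κ, μ}, {κ, λ, μ}, {κ, λ, μ, ν, ξ}}.
int(A) = ⋃ {U ∈ τ : U ⊆ A}. Opens contained in A: ∅.
Taking the union of these: int(A) = ∅.
cl(A) = ⋂ {C closed : A ⊆ C}. Closed sets containing A: {κ, μ}, {κ, λ, μ}, {κ, λ, μ, ν, ξ}.
Intersecting these: cl(A) = {κ, μ}.
∂A = cl(A) ∖ int(A) = {κ, μ} ∖ ∅ = {κ, μ}.


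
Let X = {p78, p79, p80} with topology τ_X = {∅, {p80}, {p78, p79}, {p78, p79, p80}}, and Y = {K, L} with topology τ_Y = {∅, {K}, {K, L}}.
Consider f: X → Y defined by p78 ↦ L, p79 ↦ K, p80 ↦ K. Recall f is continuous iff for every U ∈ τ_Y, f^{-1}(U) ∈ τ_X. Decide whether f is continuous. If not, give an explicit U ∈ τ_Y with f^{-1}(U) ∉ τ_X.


f is NOT continuous.

Compute f^{-1}(U) for each U ∈ τ_Y:
  U = ∅: f^{-1}(U) = ∅ ∈ τ_X ✓.
  U = {K}: f^{-1}(U) = {p79, p80} ∉ τ_X ✗.
  U = {K, L}: f^{-1}(U) = {p78, p79, p80} ∈ τ_X ✓.
Found U = {K} with f^{-1}(U) = {p79, p80} not in τ_X. Therefore f is NOT continuous.


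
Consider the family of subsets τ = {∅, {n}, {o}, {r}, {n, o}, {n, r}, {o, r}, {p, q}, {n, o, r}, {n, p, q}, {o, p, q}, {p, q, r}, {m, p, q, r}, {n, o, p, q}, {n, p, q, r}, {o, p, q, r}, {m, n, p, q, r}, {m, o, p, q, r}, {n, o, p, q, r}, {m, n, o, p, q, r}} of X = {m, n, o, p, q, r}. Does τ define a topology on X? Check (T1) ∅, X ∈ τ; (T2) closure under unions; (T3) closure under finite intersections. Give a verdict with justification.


τ IS a topology on X.

Axiom (T1): ∅ ∈ τ? Yes; X ∈ τ? Yes.
Axiom (T2/T3): check pairwise unions and intersections of members of τ.
All pairwise intersections and unions checked — each lies in τ. Therefore τ satisfies (T1), (T2), (T3): it IS a topology on X.


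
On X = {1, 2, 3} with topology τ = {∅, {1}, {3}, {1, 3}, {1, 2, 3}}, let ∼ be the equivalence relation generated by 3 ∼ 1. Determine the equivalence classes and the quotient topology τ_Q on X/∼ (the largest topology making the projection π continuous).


X/∼ = {[1=3], [2]}; |τ_Q| = 3.

Equivalence classes: [1=3], [2].
Quotient map π: X → X/∼ sends 1 ↦ [1=3], 2 ↦ [2], 3 ↦ [1=3].
For each subset V ⊆ X/∼, compute π^{-1}(V) ⊆ X and check whether π^{-1}(V) ∈ τ. V is open in τ_Q iff π^{-1}(V) ∈ τ.
  V = {}: π^{-1}(V) = ∅ ∈ τ ✓.
  V = {[1=3]}: π^{-1}(V) = {1, 3} ∈ τ ✓.
  V = {[2]}: π^{-1}(V) = {2} ∉ τ ✗.
  V = {[1=3], [2]}: π^{-1}(V) = {1, 2, 3} ∈ τ ✓.
Open sets in the quotient: τ_Q = {{}, {[1=3]}, {[1=3], [2]}} (3 elements).


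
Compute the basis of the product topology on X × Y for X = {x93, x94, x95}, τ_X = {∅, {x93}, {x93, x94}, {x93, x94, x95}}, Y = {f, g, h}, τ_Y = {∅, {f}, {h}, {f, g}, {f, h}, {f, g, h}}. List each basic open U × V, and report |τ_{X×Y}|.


Basis B = {∅ × ∅, {x93} × {f}, {x93} × {h}, {x93} × {f, g}, {x93} × {f, h}, {x93, x94} × {f}, {x93, x94} × {h}, {x93} × {f, g, h}, {x93, x94, x95} × {f}, {x93, x94, x95} × {h}, {x93, x94} × {f, g}, {x93, x94} × {f, h}, {x93, x94} × {f, g, h}, {x93, x94, x95} × {f, g}, {x93, x94, x95} × {f, h}, {x93, x94, x95} × {f, g, h}}; |τ_{X×Y}| = 40.

Enumerate products U × V with U ∈ τ_X, V ∈ τ_Y (deduplicated):
  ∅ × ∅ = {} (∅)
  {x93} × {f} = {(x93,f)}
  {x93} × {h} = {(x93,h)}
  {x93} × {f, g} = {(x93,f), (x93,g)}
  {x93} × {f, h} = {(x93,f), (x93,h)}
  {x93, x94} × {f} = {(x93,f), (x94,f)}
  {x93, x94} × {h} = {(x93,h), (x94,h)}
  {x93} × {f, g, h} = {(x93,f), (x93,g), (x93,h)}
  {x93, x94, x95} × {f} = {(x93,f), (x94,f), (x95,f)}
  {x93, x94, x95} × {h} = {(x93,h), (x94,h), (x95,h)}
  {x93, x94} × {f, g} = {(x93,f), (x93,g), (x94,f), (x94,g)}
  {x93, x94} × {f, h} = {(x93,f), (x93,h), (x94,f), (x94,h)}
  {x93, x94} × {f, g, h} = {(x93,f), (x93,g), (x93,h), (x94,f), (x94,g), (x94,h)}
  {x93, x94, x95} × {f, g} = {(x93,f), (x93,g), (x94,f), (x94,g), (x95,f), (x95,g)}
  {x93, x94, x95} × {f, h} = {(x93,f), (x93,h), (x94,f), (x94,h), (x95,f), (x95,h)}
  {x93, x94, x95} × {f, g, h} = {(x93,f), (x93,g), (x93,h), (x94,f), (x94,g), (x94,h), (x95,f), (x95,g), (x95,h)}
These 16 distinct sets form the basis B.
Close under arbitrary unions to get τ_{X×Y}; counting gives |τ_{X×Y}| = 40.


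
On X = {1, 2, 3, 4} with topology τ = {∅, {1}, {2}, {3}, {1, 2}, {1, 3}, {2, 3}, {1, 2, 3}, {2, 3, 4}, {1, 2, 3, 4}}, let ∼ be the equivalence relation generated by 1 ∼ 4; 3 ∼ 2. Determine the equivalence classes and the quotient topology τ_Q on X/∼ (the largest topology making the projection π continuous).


X/∼ = {[1=4], [2=3]}; |τ_Q| = 3.

Equivalence classes: [1=4], [2=3].
Quotient map π: X → X/∼ sends 1 ↦ [1=4], 2 ↦ [2=3], 3 ↦ [2=3], 4 ↦ [1=4].
For each subset V ⊆ X/∼, compute π^{-1}(V) ⊆ X and check whether π^{-1}(V) ∈ τ. V is open in τ_Q iff π^{-1}(V) ∈ τ.
  V = {}: π^{-1}(V) = ∅ ∈ τ ✓.
  V = {[1=4]}: π^{-1}(V) = {1, 4} ∉ τ ✗.
  V = {[2=3]}: π^{-1}(V) = {2, 3} ∈ τ ✓.
  V = {[1=4], [2=3]}: π^{-1}(V) = {1, 2, 3, 4} ∈ τ ✓.
Open sets in the quotient: τ_Q = {{}, {[2=3]}, {[1=4], [2=3]}} (3 elements).


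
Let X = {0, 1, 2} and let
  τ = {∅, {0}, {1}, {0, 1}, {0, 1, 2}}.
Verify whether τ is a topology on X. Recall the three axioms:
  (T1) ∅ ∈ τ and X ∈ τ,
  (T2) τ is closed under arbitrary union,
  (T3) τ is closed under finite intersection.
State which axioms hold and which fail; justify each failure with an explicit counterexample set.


τ IS a topology on X.

Axiom (T1): ∅ ∈ τ? Yes; X ∈ τ? Yes.
Axiom (T2/T3): check pairwise unions and intersections of members of τ.
All pairwise intersections and unions checked — each lies in τ. Therefore τ satisfies (T1), (T2), (T3): it IS a topology on X.


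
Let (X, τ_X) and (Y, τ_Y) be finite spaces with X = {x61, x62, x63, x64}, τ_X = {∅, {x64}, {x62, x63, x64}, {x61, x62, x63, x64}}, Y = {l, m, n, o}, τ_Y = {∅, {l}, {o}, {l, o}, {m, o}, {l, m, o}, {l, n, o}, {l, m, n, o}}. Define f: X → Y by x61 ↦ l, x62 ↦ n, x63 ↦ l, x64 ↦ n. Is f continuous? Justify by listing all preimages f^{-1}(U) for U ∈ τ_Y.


f is NOT continuous.

Compute f^{-1}(U) for each U ∈ τ_Y:
  U = ∅: f^{-1}(U) = ∅ ∈ τ_X ✓.
  U = {l}: f^{-1}(U) = {x61, x63} ∉ τ_X ✗.
  U = {o}: f^{-1}(U) = ∅ ∈ τ_X ✓.
  U = {l, o}: f^{-1}(U) = {x61, x63} ∉ τ_X ✗.
  U = {m, o}: f^{-1}(U) = ∅ ∈ τ_X ✓.
  U = {l, m, o}: f^{-1}(U) = {x61, x63} ∉ τ_X ✗.
  U = {l, n, o}: f^{-1}(U) = {x61, x62, x63, x64} ∈ τ_X ✓.
  U = {l, m, n, o}: f^{-1}(U) = {x61, x62, x63, x64} ∈ τ_X ✓.
Found U = {l} with f^{-1}(U) = {x61, x63} not in τ_X. Therefore f is NOT continuous.


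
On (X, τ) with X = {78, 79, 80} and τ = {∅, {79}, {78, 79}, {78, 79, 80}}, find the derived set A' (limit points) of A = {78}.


A' = {80}

For each x ∈ X, list the open sets U ∈ τ with x ∈ U, then check whether U ∩ (A ∖ {x}) ≠ ∅ for every such U.
  x = 78: open {78, 79} ∋ x has {78, 79} ∩ (A ∖ {78}) = ∅, so x is NOT a limit point.
  x = 79: open {79} ∋ x has {79} ∩ (A ∖ {79}) = ∅, so x is NOT a limit point.
  x = 80: opens ∋ x are {78, 79, 80}; each meets A ∖ {80}, so x IS a limit point.
Collecting: A' = {80}.


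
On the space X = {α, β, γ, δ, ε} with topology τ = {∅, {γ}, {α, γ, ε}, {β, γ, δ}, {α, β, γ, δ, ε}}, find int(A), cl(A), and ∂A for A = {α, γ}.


int(A) = {γ}, cl(A) = {α, β, γ, δ, ε}, ∂A = {α, β, δ, ε}.

Closed sets in (X, τ) are complements of opens:
  closed(X, τ) = {∅, {α, ε}, {β, δ}, {α, β, δ, ε}, {α, β, γ, δ, ε}}.
int(A) = ⋃ {U ∈ τ : U ⊆ A}. Opens contained in A: ∅, {γ}.
Taking the union of these: int(A) = {γ}.
cl(A) = ⋂ {C closed : A ⊆ C}. Closed sets containing A: {α, β, γ, δ, ε}.
Intersecting these: cl(A) = {α, β, γ, δ, ε}.
∂A = cl(A) ∖ int(A) = {α, β, γ, δ, ε} ∖ {γ} = {α, β, δ, ε}.
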